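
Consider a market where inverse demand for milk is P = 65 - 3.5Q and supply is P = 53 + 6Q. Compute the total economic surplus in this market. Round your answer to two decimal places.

Set 65 - 3.5Q = 53 + 6Q, which gives 12 = 9.5Q, so Q* = 1.2632 and P* = 65 - 3.5(1.2632) = 60.5789.
Total surplus is the full triangle between the curves from 0 to Q*: (1/2)(1.2632)(65 - 53) = 7.5789.

7.58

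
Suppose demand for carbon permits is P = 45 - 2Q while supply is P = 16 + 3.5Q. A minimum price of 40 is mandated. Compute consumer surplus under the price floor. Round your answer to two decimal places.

Free-market equilibrium: 45 - 2Q = 16 + 3.5Q gives Q* = 5.2727, P* = 34.4545.
At the floor price 40, quantity demanded is (45 - 40)/2 = 2.5; demand is the short side, so Q = 2.5 trades at P = 40.
CS is the triangle under demand above 40: (1/2)(2.5)(45 - 40) = 6.25.

6.25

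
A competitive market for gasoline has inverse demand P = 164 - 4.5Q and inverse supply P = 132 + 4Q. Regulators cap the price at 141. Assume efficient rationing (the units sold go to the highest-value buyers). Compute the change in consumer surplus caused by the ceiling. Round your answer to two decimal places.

Free-market equilibrium: 164 - 4.5Q = 132 + 4Q gives Q* = 3.7647, P* = 147.0588.
At P = 141, sellers supply (141 - 132)/4 = 2.25 while buyers want more, so the quantity traded is 2.25 at price 141.
CS goes from (1/2)(3.7647)(16.9412) = 31.8893 to 40.3594 (computed as (164 - 141)(2.25) - (1/2)(4.5)(2.25)^2), a change of 8.4701.

8.47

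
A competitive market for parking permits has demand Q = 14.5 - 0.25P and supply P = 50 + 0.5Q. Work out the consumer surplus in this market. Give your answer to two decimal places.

Rewriting demand in inverse form: P = 58 - 4Q.
Set 58 - 4Q = 50 + 0.5Q, which gives 8 = 4.5Q, so Q* = 1.7778 and P* = 58 - 4(1.7778) = 50.8889.
CS is the area between the demand curve and P* from 0 to Q*: (1/2)(1.7778)(7.1111) = 6.321.

6.32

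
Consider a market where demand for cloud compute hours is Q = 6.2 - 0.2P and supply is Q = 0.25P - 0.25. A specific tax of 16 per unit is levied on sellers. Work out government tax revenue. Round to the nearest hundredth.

Rewriting demand in inverse form: P = 31 - 5Q.
Rewriting supply in inverse form: P = 1 + 4Q.
Without the tax, 31 - 5Q = 1 + 4Q so Q* = 3.3333 and P* = 14.3333.
With the tax, sellers need 16 more per unit: 31 - 5Q = 1 + 4Q + 16, so Q_t = 1.5556. Buyers pay P_b = 23.2222; sellers receive P_s = P_b - 16 = 7.2222.
Revenue is the tax times quantity traded: 16 x 1.5556 = 24.8889.

24.89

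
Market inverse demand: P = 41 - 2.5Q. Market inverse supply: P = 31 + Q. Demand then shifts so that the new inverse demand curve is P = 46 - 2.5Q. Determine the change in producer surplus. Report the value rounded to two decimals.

Initial equilibrium: Q_0 = 2.8571, P_0 = 33.8571; CS_0 = (1/2)(2.8571)(7.1429) = 10.2041, PS_0 = (1/2)(2.8571)(2.8571) = 4.0816.
New equilibrium: 46 - 2.5Q = 31 + Q gives Q_1 = 4.2857, P_1 = 35.2857; CS_1 = 22.9592, PS_1 = 9.1837.
Change in producer surplus = 9.1837 - 4.0816 = 5.102.

5.10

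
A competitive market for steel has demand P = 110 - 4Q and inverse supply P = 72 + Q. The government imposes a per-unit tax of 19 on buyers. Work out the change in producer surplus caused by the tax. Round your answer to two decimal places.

Without the tax, 110 - 4Q = 72 + Q so Q* = 7.6 and P* = 79.6.
With the tax, buyers' net willingness to pay falls by 19: (110 - 19) - 4Q = 72 + Q, so Q_t = 3.8. Buyers pay P_b = 94.8; sellers receive P_s = P_b - 19 = 75.8.
Producers lose the trapezoid between P_s and P* out to Q_t plus the triangle from Q_t to Q*: change in PS = 7.22 - 28.88 = -21.66.

-21.66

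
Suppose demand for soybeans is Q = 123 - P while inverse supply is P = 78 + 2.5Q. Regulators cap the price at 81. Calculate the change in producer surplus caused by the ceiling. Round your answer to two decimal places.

Rewriting demand in inverse form: P = 123 - Q.
Without the control, 123 - Q = 78 + 2.5Q so Q* = 12.8571 and P* = 110.1429.
At the ceiling price 81, quantity supplied is (81 - 78)/2.5 = 1.2; supply is the short side, so Q = 1.2 trades at P = 81.
PS goes from (1/2)(12.8571)(32.1429) = 206.6327 to 1.8 (computed as (81 - 78)(1.2) - (1/2)(2.5)(1.2)^2), a change of -204.8327.

-204.83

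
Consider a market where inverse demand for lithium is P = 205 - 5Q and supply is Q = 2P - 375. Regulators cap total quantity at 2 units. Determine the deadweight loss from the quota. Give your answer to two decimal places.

Rewriting supply in inverse form: P = 187.5 + 0.5Q.
Unrestricted equilibrium: Q* = (205 - 187.5)/(5 + 0.5) = 3.1818.
At Q = 2 the demand price is 205 - 5(2) = 195 and the supply price is 187.5 + 0.5(2) = 188.5.
Deadweight loss is the triangle between the curves from 2 to 3.1818: (1/2)(195 - 188.5)(3.1818 - 2) = 3.8409.

3.84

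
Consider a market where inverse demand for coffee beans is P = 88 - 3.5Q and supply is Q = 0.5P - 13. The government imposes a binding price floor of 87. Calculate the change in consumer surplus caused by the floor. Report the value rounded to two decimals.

-222.24

Rewriting supply in inverse form: P = 26 + 2Q.
Free-market equilibrium: 88 - 3.5Q = 26 + 2Q gives Q* = 11.2727, P* = 48.5455.
At P = 87, buyers demand (88 - 87)/3.5 = 0.2857 while sellers would supply more, so the quantity traded is 0.2857 at price 87.
CS goes from (1/2)(11.2727)(39.4545) = 222.3802 to 0.1429 (computed as (88 - 87)(0.2857) - (1/2)(3.5)(0.2857)^2), a change of -222.2373.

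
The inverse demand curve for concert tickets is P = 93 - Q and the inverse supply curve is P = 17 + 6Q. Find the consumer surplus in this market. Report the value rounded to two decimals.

58.94

Set 93 - Q = 17 + 6Q, which gives 76 = 7Q, so Q* = 10.8571 and P* = 93 - (10.8571) = 82.1429.
The demand choke price is 93, so CS = (1/2)(Q*)(93 - P*) = (1/2)(10.8571)(10.8571) = 58.9388.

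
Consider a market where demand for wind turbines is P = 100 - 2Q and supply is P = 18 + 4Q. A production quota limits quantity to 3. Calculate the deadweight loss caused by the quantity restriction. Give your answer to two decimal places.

341.33

Unrestricted equilibrium: Q* = (100 - 18)/(2 + 4) = 13.6667.
At Q = 3 the demand price is 100 - 2(3) = 94 and the supply price is 18 + 4(3) = 30.
DWL = (1/2)(gap between curves at 3) x (Q* - 3) = (1/2)(64)(10.6667) = 341.3333.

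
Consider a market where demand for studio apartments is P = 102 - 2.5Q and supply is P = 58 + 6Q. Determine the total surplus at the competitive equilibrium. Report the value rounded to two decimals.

113.88

Equilibrium: 102 - 2.5Q = 58 + 6Q, so Q* = 5.1765 and P* = 89.0588.
Total surplus is the full triangle between the curves from 0 to Q*: (1/2)(5.1765)(102 - 58) = 113.8824.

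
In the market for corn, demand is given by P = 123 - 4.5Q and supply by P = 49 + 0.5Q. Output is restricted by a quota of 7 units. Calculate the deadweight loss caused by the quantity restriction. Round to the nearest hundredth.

152.10

Without the quota, 123 - 4.5Q = 49 + 0.5Q gives Q* = 14.8.
At Q = 7 the demand price is 123 - 4.5(7) = 91.5 and the supply price is 49 + 0.5(7) = 52.5.
DWL = (1/2)(gap between curves at 7) x (Q* - 7) = (1/2)(39)(7.8) = 152.1.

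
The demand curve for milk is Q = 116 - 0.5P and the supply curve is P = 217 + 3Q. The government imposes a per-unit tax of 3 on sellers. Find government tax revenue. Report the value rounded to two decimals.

Rewriting demand in inverse form: P = 232 - 2Q.
Pre-tax equilibrium: 232 - 2Q = 217 + 3Q gives Q* = 3, P* = 226.
A tax on sellers shifts supply up by 3: 232 - 2Q = 217 + 3Q + 3, so Q_t = 2.4. Buyers pay P_b = 227.2; sellers receive P_s = P_b - 3 = 224.2.
Tax revenue = t x Q_t = 3 x 2.4 = 7.2.

7.20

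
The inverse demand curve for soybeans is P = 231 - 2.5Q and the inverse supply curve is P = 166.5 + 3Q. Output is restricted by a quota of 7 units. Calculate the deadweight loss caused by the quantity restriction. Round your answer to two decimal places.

61.45

Unrestricted equilibrium: Q* = (231 - 166.5)/(2.5 + 3) = 11.7273.
At Q = 7 the demand price is 231 - 2.5(7) = 213.5 and the supply price is 166.5 + 3(7) = 187.5.
DWL = (1/2)(gap between curves at 7) x (Q* - 7) = (1/2)(26)(4.7273) = 61.4545.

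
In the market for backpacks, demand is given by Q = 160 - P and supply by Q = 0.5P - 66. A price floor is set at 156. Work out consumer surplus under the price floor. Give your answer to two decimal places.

8.00

Rewriting demand in inverse form: P = 160 - Q.
Rewriting supply in inverse form: P = 132 + 2Q.
Without the control, 160 - Q = 132 + 2Q so Q* = 9.3333 and P* = 150.6667.
At P = 156, buyers demand (160 - 156)/1 = 4 while sellers would supply more, so the quantity traded is 4 at price 156.
CS is the triangle under demand above 156: (1/2)(4)(160 - 156) = 8.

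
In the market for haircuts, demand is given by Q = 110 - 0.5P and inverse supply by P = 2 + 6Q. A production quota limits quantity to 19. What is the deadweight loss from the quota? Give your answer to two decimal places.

272.25

Rewriting demand in inverse form: P = 220 - 2Q.
Without the quota, 220 - 2Q = 2 + 6Q gives Q* = 27.25.
At Q = 19 the demand price is 220 - 2(19) = 182 and the supply price is 2 + 6(19) = 116.
Deadweight loss is the triangle between the curves from 19 to 27.25: (1/2)(182 - 116)(27.25 - 19) = 272.25.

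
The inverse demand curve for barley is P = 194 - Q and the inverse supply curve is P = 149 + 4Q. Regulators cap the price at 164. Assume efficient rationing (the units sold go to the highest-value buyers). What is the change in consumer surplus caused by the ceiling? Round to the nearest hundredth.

Free-market equilibrium: 194 - Q = 149 + 4Q gives Q* = 9, P* = 185.
At P = 164, sellers supply (164 - 149)/4 = 3.75 while buyers want more, so the quantity traded is 3.75 at price 164.
CS goes from (1/2)(9)(9) = 40.5 to 105.4688 (computed as (194 - 164)(3.75) - (1/2)(1)(3.75)^2), a change of 64.9688.

64.97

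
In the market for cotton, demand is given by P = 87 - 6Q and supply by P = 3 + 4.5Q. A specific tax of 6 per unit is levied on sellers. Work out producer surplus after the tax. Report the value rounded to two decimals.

Without the tax, 87 - 6Q = 3 + 4.5Q so Q* = 8 and P* = 39.
A tax on sellers shifts supply up by 6: 87 - 6Q = 3 + 4.5Q + 6, so Q_t = 7.4286. Buyers pay P_b = 42.4286; sellers receive P_s = P_b - 6 = 36.4286.
PS = (1/2)(Q_t)(P_s - 3) = (1/2)(7.4286)(33.4286) = 124.1633.

124.16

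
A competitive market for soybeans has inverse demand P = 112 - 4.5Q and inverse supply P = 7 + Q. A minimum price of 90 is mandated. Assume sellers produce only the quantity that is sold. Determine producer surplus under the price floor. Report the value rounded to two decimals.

Without the control, 112 - 4.5Q = 7 + Q so Q* = 19.0909 and P* = 26.0909.
At P = 90, buyers demand (112 - 90)/4.5 = 4.8889 while sellers would supply more, so the quantity traded is 4.8889 at price 90.
The supply price at Q = 4.8889 is 11.8889. PS is the trapezoid between 90 and supply over [0, 4.8889]: (1/2)[(90 - 7) + (90 - 11.8889)](4.8889) = 393.8272.

393.83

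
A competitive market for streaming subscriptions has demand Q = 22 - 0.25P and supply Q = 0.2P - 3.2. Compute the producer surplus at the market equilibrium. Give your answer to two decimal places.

Rewriting demand in inverse form: P = 88 - 4Q.
Rewriting supply in inverse form: P = 16 + 5Q.
Setting demand equal to supply, 72 = 9Q, so Q* = 8 and P* = 56.
Producer surplus is the triangle above supply below P*: (1/2)(8)(56 - 16) = (1/2)(8)(40) = 160.

160.00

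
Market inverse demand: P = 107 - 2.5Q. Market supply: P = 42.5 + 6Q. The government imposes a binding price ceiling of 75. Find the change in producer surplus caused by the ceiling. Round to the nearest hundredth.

Without the control, 107 - 2.5Q = 42.5 + 6Q so Q* = 7.5882 and P* = 88.0294.
At the ceiling price 75, quantity supplied is (75 - 42.5)/6 = 5.4167; supply is the short side, so Q = 5.4167 trades at P = 75.
PS goes from (1/2)(7.5882)(45.5294) = 172.7439 to 88.0208 (computed as (75 - 42.5)(5.4167) - (1/2)(6)(5.4167)^2), a change of -84.7231.

-84.72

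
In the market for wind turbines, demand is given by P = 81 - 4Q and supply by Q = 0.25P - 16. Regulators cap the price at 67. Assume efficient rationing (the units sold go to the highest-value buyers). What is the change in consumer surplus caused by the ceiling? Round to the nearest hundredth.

Rewriting supply in inverse form: P = 64 + 4Q.
Free-market equilibrium: 81 - 4Q = 64 + 4Q gives Q* = 2.125, P* = 72.5.
At the ceiling price 67, quantity supplied is (67 - 64)/4 = 0.75; supply is the short side, so Q = 0.75 trades at P = 67.
CS goes from (1/2)(2.125)(8.5) = 9.0312 to 9.375 (computed as (81 - 67)(0.75) - (1/2)(4)(0.75)^2), a change of 0.3438.

0.34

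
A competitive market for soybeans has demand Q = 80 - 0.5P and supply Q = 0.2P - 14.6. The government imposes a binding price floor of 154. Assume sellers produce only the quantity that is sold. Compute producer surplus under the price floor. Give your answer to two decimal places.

220.50

Rewriting demand in inverse form: P = 160 - 2Q.
Rewriting supply in inverse form: P = 73 + 5Q.
Free-market equilibrium: 160 - 2Q = 73 + 5Q gives Q* = 12.4286, P* = 135.1429.
At P = 154, buyers demand (160 - 154)/2 = 3 while sellers would supply more, so the quantity traded is 3 at price 154.
The supply price at Q = 3 is 88. PS is the trapezoid between 154 and supply over [0, 3]: (1/2)[(154 - 73) + (154 - 88)](3) = 220.5.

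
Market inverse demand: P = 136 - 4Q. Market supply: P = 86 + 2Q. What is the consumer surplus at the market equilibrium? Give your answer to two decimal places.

138.89

Equilibrium: 136 - 4Q = 86 + 2Q, so Q* = 8.3333 and P* = 102.6667.
The demand choke price is 136, so CS = (1/2)(Q*)(136 - P*) = (1/2)(8.3333)(33.3333) = 138.8889.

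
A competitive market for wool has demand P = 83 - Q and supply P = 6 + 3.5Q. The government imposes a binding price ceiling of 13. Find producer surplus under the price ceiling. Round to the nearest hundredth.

Free-market equilibrium: 83 - Q = 6 + 3.5Q gives Q* = 17.1111, P* = 65.8889.
At the ceiling price 13, quantity supplied is (13 - 6)/3.5 = 2; supply is the short side, so Q = 2 trades at P = 13.
PS is the triangle above supply below 13: (1/2)(2)(13 - 6) = 7.

7.00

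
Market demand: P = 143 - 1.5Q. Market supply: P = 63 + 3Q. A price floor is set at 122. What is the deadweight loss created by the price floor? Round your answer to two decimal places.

32.11

Without the control, 143 - 1.5Q = 63 + 3Q so Q* = 17.7778 and P* = 116.3333.
At P = 122, buyers demand (143 - 122)/1.5 = 14 while sellers would supply more, so the quantity traded is 14 at price 122.
At Q = 14 the demand price is 122 and the supply price is 105. Deadweight loss is the triangle between the curves from 14 to 17.7778: (1/2)(122 - 105)(17.7778 - 14) = 32.1111.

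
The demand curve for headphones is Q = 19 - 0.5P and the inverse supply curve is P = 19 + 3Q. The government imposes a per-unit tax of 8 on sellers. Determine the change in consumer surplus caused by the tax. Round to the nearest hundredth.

Rewriting demand in inverse form: P = 38 - 2Q.
Without the tax, 38 - 2Q = 19 + 3Q so Q* = 3.8 and P* = 30.4.
With the tax, sellers need 8 more per unit: 38 - 2Q = 19 + 3Q + 8, so Q_t = 2.2. Buyers pay P_b = 33.6; sellers receive P_s = P_b - 8 = 25.6.
CS falls from (1/2)(3.8)(7.6) = 14.44 to (1/2)(2.2)(4.4) = 4.84, a change of -9.6.

-9.60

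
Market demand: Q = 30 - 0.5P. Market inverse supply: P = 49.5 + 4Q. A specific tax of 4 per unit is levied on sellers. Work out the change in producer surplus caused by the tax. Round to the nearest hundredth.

Rewriting demand in inverse form: P = 60 - 2Q.
Without the tax, 60 - 2Q = 49.5 + 4Q so Q* = 1.75 and P* = 56.5.
A tax on sellers shifts supply up by 4: 60 - 2Q = 49.5 + 4Q + 4, so Q_t = 1.0833. Buyers pay P_b = 57.8333; sellers receive P_s = P_b - 4 = 53.8333.
Producers lose the trapezoid between P_s and P* out to Q_t plus the triangle from Q_t to Q*: change in PS = 2.3472 - 6.125 = -3.7778.

-3.78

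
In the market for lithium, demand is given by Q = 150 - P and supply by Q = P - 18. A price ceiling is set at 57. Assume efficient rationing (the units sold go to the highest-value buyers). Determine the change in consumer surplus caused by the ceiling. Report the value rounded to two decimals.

Rewriting demand in inverse form: P = 150 - Q.
Rewriting supply in inverse form: P = 18 + Q.
Free-market equilibrium: 150 - Q = 18 + Q gives Q* = 66, P* = 84.
At the ceiling price 57, quantity supplied is (57 - 18)/1 = 39; supply is the short side, so Q = 39 trades at P = 57.
CS goes from (1/2)(66)(66) = 2178 to 2866.5 (computed as (150 - 57)(39) - (1/2)(1)(39)^2), a change of 688.5.

688.50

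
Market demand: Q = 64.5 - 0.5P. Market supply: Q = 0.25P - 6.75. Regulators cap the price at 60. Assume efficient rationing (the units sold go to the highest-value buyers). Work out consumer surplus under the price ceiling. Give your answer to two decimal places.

501.19

Rewriting demand in inverse form: P = 129 - 2Q.
Rewriting supply in inverse form: P = 27 + 4Q.
Without the control, 129 - 2Q = 27 + 4Q so Q* = 17 and P* = 95.
At P = 60, sellers supply (60 - 27)/4 = 8.25 while buyers want more, so the quantity traded is 8.25 at price 60.
The demand price at Q = 8.25 is 112.5. CS is the trapezoid between demand and 60 over [0, 8.25]: (1/2)[(129 - 60) + (112.5 - 60)](8.25) = 501.1875.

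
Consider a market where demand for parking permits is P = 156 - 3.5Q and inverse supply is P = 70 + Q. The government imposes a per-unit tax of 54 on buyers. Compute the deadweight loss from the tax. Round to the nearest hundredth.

Without the tax, 156 - 3.5Q = 70 + Q so Q* = 19.1111 and P* = 89.1111.
With the tax, buyers' net willingness to pay falls by 54: (156 - 54) - 3.5Q = 70 + Q, so Q_t = 7.1111. Buyers pay P_b = 131.1111; sellers receive P_s = P_b - 54 = 77.1111.
The welfare triangle lost has base Q* - Q_t = 12 and height t = 54, so DWL = (1/2)(12)(54) = 324.

324.00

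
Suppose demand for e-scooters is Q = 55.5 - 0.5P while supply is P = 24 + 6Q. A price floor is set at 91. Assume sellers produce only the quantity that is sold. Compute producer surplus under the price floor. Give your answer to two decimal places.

Rewriting demand in inverse form: P = 111 - 2Q.
Without the control, 111 - 2Q = 24 + 6Q so Q* = 10.875 and P* = 89.25.
At P = 91, buyers demand (111 - 91)/2 = 10 while sellers would supply more, so the quantity traded is 10 at price 91.
The supply price at Q = 10 is 84. PS is the trapezoid between 91 and supply over [0, 10]: (1/2)[(91 - 24) + (91 - 84)](10) = 370.

370.00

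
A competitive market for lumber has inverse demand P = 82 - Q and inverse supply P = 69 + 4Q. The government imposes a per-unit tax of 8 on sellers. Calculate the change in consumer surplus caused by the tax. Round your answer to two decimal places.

-2.88

Pre-tax equilibrium: 82 - Q = 69 + 4Q gives Q* = 2.6, P* = 79.4.
With the tax, sellers need 8 more per unit: 82 - Q = 69 + 4Q + 8, so Q_t = 1. Buyers pay P_b = 81; sellers receive P_s = P_b - 8 = 73.
CS falls from (1/2)(2.6)(2.6) = 3.38 to (1/2)(1)(1) = 0.5, a change of -2.88.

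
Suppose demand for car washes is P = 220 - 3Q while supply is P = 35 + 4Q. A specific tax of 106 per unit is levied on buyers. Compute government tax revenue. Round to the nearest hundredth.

Pre-tax equilibrium: 220 - 3Q = 35 + 4Q gives Q* = 26.4286, P* = 140.7143.
A tax on buyers shifts demand down by 106: (220 - 106) - 3Q = 35 + 4Q, so Q_t = 11.2857. Buyers pay P_b = 186.1429; sellers receive P_s = P_b - 106 = 80.1429.
Revenue is the tax times quantity traded: 106 x 11.2857 = 1196.2857.

1196.29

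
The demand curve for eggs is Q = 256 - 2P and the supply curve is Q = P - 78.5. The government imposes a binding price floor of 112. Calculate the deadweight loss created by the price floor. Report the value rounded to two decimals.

Rewriting demand in inverse form: P = 128 - 0.5Q.
Rewriting supply in inverse form: P = 78.5 + Q.
Without the control, 128 - 0.5Q = 78.5 + Q so Q* = 33 and P* = 111.5.
At P = 112, buyers demand (128 - 112)/0.5 = 32 while sellers would supply more, so the quantity traded is 32 at price 112.
The lost-trades triangle has base Q* - 32 = 1 and height equal to the gap between the curves at Q = 32, which is 112 - 110.5 = 1.5. DWL = (1/2)(1)(1.5) = 0.75.

0.75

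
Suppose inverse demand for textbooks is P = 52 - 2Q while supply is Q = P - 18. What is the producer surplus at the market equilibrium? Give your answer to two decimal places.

64.22

Rewriting supply in inverse form: P = 18 + Q.
Set 52 - 2Q = 18 + Q, which gives 34 = 3Q, so Q* = 11.3333 and P* = 52 - 2(11.3333) = 29.3333.
The supply curve's price intercept is 18, so PS = (1/2)(Q*)(P* - 18) = (1/2)(11.3333)(11.3333) = 64.2222.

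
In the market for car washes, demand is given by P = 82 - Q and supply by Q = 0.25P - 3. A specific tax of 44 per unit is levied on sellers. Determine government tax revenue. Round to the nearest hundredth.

Rewriting supply in inverse form: P = 12 + 4Q.
Pre-tax equilibrium: 82 - Q = 12 + 4Q gives Q* = 14, P* = 68.
With the tax, sellers need 44 more per unit: 82 - Q = 12 + 4Q + 44, so Q_t = 5.2. Buyers pay P_b = 76.8; sellers receive P_s = P_b - 44 = 32.8.
Tax revenue = t x Q_t = 44 x 5.2 = 228.8.

228.80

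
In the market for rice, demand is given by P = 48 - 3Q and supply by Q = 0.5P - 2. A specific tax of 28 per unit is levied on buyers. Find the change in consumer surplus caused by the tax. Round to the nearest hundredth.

Rewriting supply in inverse form: P = 4 + 2Q.
Pre-tax equilibrium: 48 - 3Q = 4 + 2Q gives Q* = 8.8, P* = 21.6.
With the tax, buyers' net willingness to pay falls by 28: (48 - 28) - 3Q = 4 + 2Q, so Q_t = 3.2. Buyers pay P_b = 38.4; sellers receive P_s = P_b - 28 = 10.4.
CS falls from (1/2)(8.8)(26.4) = 116.16 to (1/2)(3.2)(9.6) = 15.36, a change of -100.8.

-100.80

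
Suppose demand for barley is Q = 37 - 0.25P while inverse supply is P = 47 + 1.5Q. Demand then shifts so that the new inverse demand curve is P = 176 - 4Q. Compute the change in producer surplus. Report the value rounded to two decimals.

Rewriting demand in inverse form: P = 148 - 4Q.
Initial equilibrium: Q_0 = 18.3636, P_0 = 74.5455; CS_0 = (1/2)(18.3636)(73.4545) = 674.4463, PS_0 = (1/2)(18.3636)(27.5455) = 252.9174.
New equilibrium: 176 - 4Q = 47 + 1.5Q gives Q_1 = 23.4545, P_1 = 82.1818; CS_1 = 1100.2314, PS_1 = 412.5868.
Change in producer surplus = 412.5868 - 252.9174 = 159.6694.

159.67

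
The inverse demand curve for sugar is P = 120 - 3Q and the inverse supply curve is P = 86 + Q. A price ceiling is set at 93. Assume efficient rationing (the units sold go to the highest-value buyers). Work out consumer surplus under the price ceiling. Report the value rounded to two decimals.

Free-market equilibrium: 120 - 3Q = 86 + Q gives Q* = 8.5, P* = 94.5.
At P = 93, sellers supply (93 - 86)/1 = 7 while buyers want more, so the quantity traded is 7 at price 93.
The demand price at Q = 7 is 99. CS is the trapezoid between demand and 93 over [0, 7]: (1/2)[(120 - 93) + (99 - 93)](7) = 115.5.

115.50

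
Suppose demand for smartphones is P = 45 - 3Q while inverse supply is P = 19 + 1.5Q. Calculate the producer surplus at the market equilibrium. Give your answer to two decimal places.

25.04

Setting demand equal to supply, 26 = 4.5Q, so Q* = 5.7778 and P* = 27.6667.
Producer surplus is the triangle above supply below P*: (1/2)(5.7778)(27.6667 - 19) = (1/2)(5.7778)(8.6667) = 25.037.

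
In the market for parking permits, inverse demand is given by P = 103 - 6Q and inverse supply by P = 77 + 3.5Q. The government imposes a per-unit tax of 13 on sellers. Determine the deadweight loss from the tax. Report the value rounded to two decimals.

8.89

Without the tax, 103 - 6Q = 77 + 3.5Q so Q* = 2.7368 and P* = 86.5789.
A tax on sellers shifts supply up by 13: 103 - 6Q = 77 + 3.5Q + 13, so Q_t = 1.3684. Buyers pay P_b = 94.7895; sellers receive P_s = P_b - 13 = 81.7895.
Deadweight loss is the triangle between the curves from Q_t to Q*: (1/2)(2.7368 - 1.3684)(13) = 8.8947.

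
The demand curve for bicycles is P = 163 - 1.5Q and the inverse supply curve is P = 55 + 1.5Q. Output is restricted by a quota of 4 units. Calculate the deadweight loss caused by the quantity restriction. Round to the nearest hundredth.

Unrestricted equilibrium: Q* = (163 - 55)/(1.5 + 1.5) = 36.
At Q = 4 the demand price is 163 - 1.5(4) = 157 and the supply price is 55 + 1.5(4) = 61.
DWL = (1/2)(gap between curves at 4) x (Q* - 4) = (1/2)(96)(32) = 1536.

1536.00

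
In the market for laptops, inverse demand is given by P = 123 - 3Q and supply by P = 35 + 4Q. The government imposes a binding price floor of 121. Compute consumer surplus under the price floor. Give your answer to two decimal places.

Without the control, 123 - 3Q = 35 + 4Q so Q* = 12.5714 and P* = 85.2857.
At the floor price 121, quantity demanded is (123 - 121)/3 = 0.6667; demand is the short side, so Q = 0.6667 trades at P = 121.
CS is the triangle under demand above 121: (1/2)(0.6667)(123 - 121) = 0.6667.

0.67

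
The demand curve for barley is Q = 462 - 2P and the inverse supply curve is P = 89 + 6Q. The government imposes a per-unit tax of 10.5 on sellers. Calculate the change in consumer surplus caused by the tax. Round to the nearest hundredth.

Rewriting demand in inverse form: P = 231 - 0.5Q.
Pre-tax equilibrium: 231 - 0.5Q = 89 + 6Q gives Q* = 21.8462, P* = 220.0769.
With the tax, sellers need 10.5 more per unit: 231 - 0.5Q = 89 + 6Q + 10.5, so Q_t = 20.2308. Buyers pay P_b = 220.8846; sellers receive P_s = P_b - 10.5 = 210.3846.
Consumers lose the trapezoid between P* and P_b out to Q_t plus the triangle from Q_t to Q*: change in CS = 102.321 - 119.3136 = -16.9926.

-16.99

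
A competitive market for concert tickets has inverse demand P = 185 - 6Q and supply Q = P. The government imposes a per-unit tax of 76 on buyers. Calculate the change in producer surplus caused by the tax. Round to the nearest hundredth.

-228.00

Rewriting supply in inverse form: P = Q.
Without the tax, 185 - 6Q = Q so Q* = 26.4286 and P* = 26.4286.
A tax on buyers shifts demand down by 76: (185 - 76) - 6Q = Q, so Q_t = 15.5714. Buyers pay P_b = 91.5714; sellers receive P_s = P_b - 76 = 15.5714.
Producers lose the trapezoid between P_s and P* out to Q_t plus the triangle from Q_t to Q*: change in PS = 121.2347 - 349.2347 = -228.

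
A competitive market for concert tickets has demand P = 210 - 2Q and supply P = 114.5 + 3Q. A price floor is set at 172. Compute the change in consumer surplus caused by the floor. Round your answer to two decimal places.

-3.81

Without the control, 210 - 2Q = 114.5 + 3Q so Q* = 19.1 and P* = 171.8.
At the floor price 172, quantity demanded is (210 - 172)/2 = 19; demand is the short side, so Q = 19 trades at P = 172.
CS goes from (1/2)(19.1)(38.2) = 364.81 to 361 (computed as (210 - 172)(19) - (1/2)(2)(19)^2), a change of -3.81.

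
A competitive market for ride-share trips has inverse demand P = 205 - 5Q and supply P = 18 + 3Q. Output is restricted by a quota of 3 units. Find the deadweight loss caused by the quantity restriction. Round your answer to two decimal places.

1660.56

Unrestricted equilibrium: Q* = (205 - 18)/(5 + 3) = 23.375.
At Q = 3 the demand price is 205 - 5(3) = 190 and the supply price is 18 + 3(3) = 27.
DWL = (1/2)(gap between curves at 3) x (Q* - 3) = (1/2)(163)(20.375) = 1660.5625.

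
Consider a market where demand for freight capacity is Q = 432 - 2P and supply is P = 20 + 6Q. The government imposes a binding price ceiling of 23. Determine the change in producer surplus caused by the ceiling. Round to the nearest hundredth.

Rewriting demand in inverse form: P = 216 - 0.5Q.
Free-market equilibrium: 216 - 0.5Q = 20 + 6Q gives Q* = 30.1538, P* = 200.9231.
At P = 23, sellers supply (23 - 20)/6 = 0.5 while buyers want more, so the quantity traded is 0.5 at price 23.
PS goes from (1/2)(30.1538)(180.9231) = 2727.7633 to 0.75 (computed as (23 - 20)(0.5) - (1/2)(6)(0.5)^2), a change of -2727.0133.

-2727.01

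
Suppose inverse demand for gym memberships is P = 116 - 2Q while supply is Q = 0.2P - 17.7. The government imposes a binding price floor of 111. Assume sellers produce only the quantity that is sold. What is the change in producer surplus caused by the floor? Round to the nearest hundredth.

Rewriting supply in inverse form: P = 88.5 + 5Q.
Free-market equilibrium: 116 - 2Q = 88.5 + 5Q gives Q* = 3.9286, P* = 108.1429.
At P = 111, buyers demand (116 - 111)/2 = 2.5 while sellers would supply more, so the quantity traded is 2.5 at price 111.
PS goes from (1/2)(3.9286)(19.6429) = 38.5842 to 40.625 (computed as (111 - 88.5)(2.5) - (1/2)(5)(2.5)^2), a change of 2.0408.

2.04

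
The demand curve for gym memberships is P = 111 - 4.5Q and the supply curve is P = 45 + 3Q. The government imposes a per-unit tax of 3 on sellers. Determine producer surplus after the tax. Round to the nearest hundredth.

Pre-tax equilibrium: 111 - 4.5Q = 45 + 3Q gives Q* = 8.8, P* = 71.4.
A tax on sellers shifts supply up by 3: 111 - 4.5Q = 45 + 3Q + 3, so Q_t = 8.4. Buyers pay P_b = 73.2; sellers receive P_s = P_b - 3 = 70.2.
PS = (1/2)(Q_t)(P_s - 45) = (1/2)(8.4)(25.2) = 105.84.

105.84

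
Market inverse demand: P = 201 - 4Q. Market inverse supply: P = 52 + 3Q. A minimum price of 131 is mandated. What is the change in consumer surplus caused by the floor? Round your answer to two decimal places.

Free-market equilibrium: 201 - 4Q = 52 + 3Q gives Q* = 21.2857, P* = 115.8571.
At the floor price 131, quantity demanded is (201 - 131)/4 = 17.5; demand is the short side, so Q = 17.5 trades at P = 131.
CS goes from (1/2)(21.2857)(85.1429) = 906.1633 to 612.5 (computed as (201 - 131)(17.5) - (1/2)(4)(17.5)^2), a change of -293.6633.

-293.66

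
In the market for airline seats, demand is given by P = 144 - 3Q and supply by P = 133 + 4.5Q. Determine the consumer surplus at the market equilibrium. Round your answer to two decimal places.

Set 144 - 3Q = 133 + 4.5Q, which gives 11 = 7.5Q, so Q* = 1.4667 and P* = 144 - 3(1.4667) = 139.6.
CS is the area between the demand curve and P* from 0 to Q*: (1/2)(1.4667)(4.4) = 3.2267.

3.23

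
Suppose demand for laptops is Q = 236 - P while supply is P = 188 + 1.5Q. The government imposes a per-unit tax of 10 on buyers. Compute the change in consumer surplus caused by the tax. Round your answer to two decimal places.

-68.80

Rewriting demand in inverse form: P = 236 - Q.
Pre-tax equilibrium: 236 - Q = 188 + 1.5Q gives Q* = 19.2, P* = 216.8.
With the tax, buyers' net willingness to pay falls by 10: (236 - 10) - Q = 188 + 1.5Q, so Q_t = 15.2. Buyers pay P_b = 220.8; sellers receive P_s = P_b - 10 = 210.8.
CS falls from (1/2)(19.2)(19.2) = 184.32 to (1/2)(15.2)(15.2) = 115.52, a change of -68.8.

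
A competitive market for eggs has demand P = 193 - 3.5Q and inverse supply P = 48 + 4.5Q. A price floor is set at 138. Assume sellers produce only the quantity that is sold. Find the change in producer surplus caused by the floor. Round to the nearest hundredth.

119.51

Free-market equilibrium: 193 - 3.5Q = 48 + 4.5Q gives Q* = 18.125, P* = 129.5625.
At the floor price 138, quantity demanded is (193 - 138)/3.5 = 15.7143; demand is the short side, so Q = 15.7143 trades at P = 138.
PS goes from (1/2)(18.125)(81.5625) = 739.1602 to 858.6735 (computed as (138 - 48)(15.7143) - (1/2)(4.5)(15.7143)^2), a change of 119.5133.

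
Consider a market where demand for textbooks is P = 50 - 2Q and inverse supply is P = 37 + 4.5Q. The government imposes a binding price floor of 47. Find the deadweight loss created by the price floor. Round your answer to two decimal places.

Without the control, 50 - 2Q = 37 + 4.5Q so Q* = 2 and P* = 46.
At the floor price 47, quantity demanded is (50 - 47)/2 = 1.5; demand is the short side, so Q = 1.5 trades at P = 47.
At Q = 1.5 the demand price is 47 and the supply price is 43.75. Deadweight loss is the triangle between the curves from 1.5 to 2: (1/2)(47 - 43.75)(2 - 1.5) = 0.8125.

0.81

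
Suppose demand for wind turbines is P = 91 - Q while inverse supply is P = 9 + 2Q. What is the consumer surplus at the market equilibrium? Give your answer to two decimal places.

373.56

Set 91 - Q = 9 + 2Q, which gives 82 = 3Q, so Q* = 27.3333 and P* = 91 - (27.3333) = 63.6667.
The demand choke price is 91, so CS = (1/2)(Q*)(91 - P*) = (1/2)(27.3333)(27.3333) = 373.5556.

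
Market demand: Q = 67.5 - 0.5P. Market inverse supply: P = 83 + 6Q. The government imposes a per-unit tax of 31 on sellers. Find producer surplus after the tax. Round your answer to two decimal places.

20.67

Rewriting demand in inverse form: P = 135 - 2Q.
Without the tax, 135 - 2Q = 83 + 6Q so Q* = 6.5 and P* = 122.
A tax on sellers shifts supply up by 31: 135 - 2Q = 83 + 6Q + 31, so Q_t = 2.625. Buyers pay P_b = 129.75; sellers receive P_s = P_b - 31 = 98.75.
PS = (1/2)(Q_t)(P_s - 83) = (1/2)(2.625)(15.75) = 20.6719.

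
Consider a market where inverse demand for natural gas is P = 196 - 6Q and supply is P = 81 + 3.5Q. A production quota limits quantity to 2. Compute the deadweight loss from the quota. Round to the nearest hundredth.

485.05

Without the quota, 196 - 6Q = 81 + 3.5Q gives Q* = 12.1053.
At Q = 2 the demand price is 196 - 6(2) = 184 and the supply price is 81 + 3.5(2) = 88.
Deadweight loss is the triangle between the curves from 2 to 12.1053: (1/2)(184 - 88)(12.1053 - 2) = 485.0526.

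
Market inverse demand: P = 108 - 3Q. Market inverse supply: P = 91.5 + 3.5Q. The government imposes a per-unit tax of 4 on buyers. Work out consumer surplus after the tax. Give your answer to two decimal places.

5.55

Pre-tax equilibrium: 108 - 3Q = 91.5 + 3.5Q gives Q* = 2.5385, P* = 100.3846.
A tax on buyers shifts demand down by 4: (108 - 4) - 3Q = 91.5 + 3.5Q, so Q_t = 1.9231. Buyers pay P_b = 102.2308; sellers receive P_s = P_b - 4 = 98.2308.
Consumer surplus is the triangle under demand above P_b: (1/2)(1.9231)(108 - 102.2308) = 5.5473.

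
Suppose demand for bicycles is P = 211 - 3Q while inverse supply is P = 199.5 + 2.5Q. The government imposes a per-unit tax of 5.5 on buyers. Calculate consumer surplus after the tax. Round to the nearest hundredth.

Pre-tax equilibrium: 211 - 3Q = 199.5 + 2.5Q gives Q* = 2.0909, P* = 204.7273.
With the tax, buyers' net willingness to pay falls by 5.5: (211 - 5.5) - 3Q = 199.5 + 2.5Q, so Q_t = 1.0909. Buyers pay P_b = 207.7273; sellers receive P_s = P_b - 5.5 = 202.2273.
Consumer surplus is the triangle under demand above P_b: (1/2)(1.0909)(211 - 207.7273) = 1.7851.

1.79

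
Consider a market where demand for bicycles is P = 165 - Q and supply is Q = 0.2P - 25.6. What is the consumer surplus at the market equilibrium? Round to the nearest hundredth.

Rewriting supply in inverse form: P = 128 + 5Q.
Setting demand equal to supply, 37 = 6Q, so Q* = 6.1667 and P* = 158.8333.
The demand choke price is 165, so CS = (1/2)(Q*)(165 - P*) = (1/2)(6.1667)(6.1667) = 19.0139.

19.01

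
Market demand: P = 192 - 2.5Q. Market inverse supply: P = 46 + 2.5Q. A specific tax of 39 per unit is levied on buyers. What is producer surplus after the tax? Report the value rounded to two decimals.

572.45

Pre-tax equilibrium: 192 - 2.5Q = 46 + 2.5Q gives Q* = 29.2, P* = 119.
A tax on buyers shifts demand down by 39: (192 - 39) - 2.5Q = 46 + 2.5Q, so Q_t = 21.4. Buyers pay P_b = 138.5; sellers receive P_s = P_b - 39 = 99.5.
Producer surplus is the triangle above supply below P_s: (1/2)(21.4)(99.5 - 46) = 572.45.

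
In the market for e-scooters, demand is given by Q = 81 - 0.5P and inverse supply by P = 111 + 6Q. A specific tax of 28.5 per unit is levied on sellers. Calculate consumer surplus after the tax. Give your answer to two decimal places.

7.91

Rewriting demand in inverse form: P = 162 - 2Q.
Pre-tax equilibrium: 162 - 2Q = 111 + 6Q gives Q* = 6.375, P* = 149.25.
A tax on sellers shifts supply up by 28.5: 162 - 2Q = 111 + 6Q + 28.5, so Q_t = 2.8125. Buyers pay P_b = 156.375; sellers receive P_s = P_b - 28.5 = 127.875.
Consumer surplus is the triangle under demand above P_b: (1/2)(2.8125)(162 - 156.375) = 7.9102.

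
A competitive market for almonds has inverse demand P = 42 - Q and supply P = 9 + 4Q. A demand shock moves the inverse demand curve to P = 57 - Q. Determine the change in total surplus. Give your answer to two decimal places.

121.50

Initial equilibrium: Q_0 = 6.6, P_0 = 35.4; CS_0 = (1/2)(6.6)(6.6) = 21.78, PS_0 = (1/2)(6.6)(26.4) = 87.12.
New equilibrium: 57 - Q = 9 + 4Q gives Q_1 = 9.6, P_1 = 47.4; CS_1 = 46.08, PS_1 = 184.32.
Change in total surplus = (46.08 + 184.32) - (21.78 + 87.12) = 121.5.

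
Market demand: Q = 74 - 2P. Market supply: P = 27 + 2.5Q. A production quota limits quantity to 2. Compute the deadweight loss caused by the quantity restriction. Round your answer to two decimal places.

Rewriting demand in inverse form: P = 37 - 0.5Q.
Unrestricted equilibrium: Q* = (37 - 27)/(0.5 + 2.5) = 3.3333.
At Q = 2 the demand price is 37 - 0.5(2) = 36 and the supply price is 27 + 2.5(2) = 32.
Deadweight loss is the triangle between the curves from 2 to 3.3333: (1/2)(36 - 32)(3.3333 - 2) = 2.6667.

2.67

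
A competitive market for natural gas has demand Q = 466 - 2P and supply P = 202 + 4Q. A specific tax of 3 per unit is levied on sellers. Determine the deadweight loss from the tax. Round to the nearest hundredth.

1.00

Rewriting demand in inverse form: P = 233 - 0.5Q.
Without the tax, 233 - 0.5Q = 202 + 4Q so Q* = 6.8889 and P* = 229.5556.
With the tax, sellers need 3 more per unit: 233 - 0.5Q = 202 + 4Q + 3, so Q_t = 6.2222. Buyers pay P_b = 229.8889; sellers receive P_s = P_b - 3 = 226.8889.
The welfare triangle lost has base Q* - Q_t = 0.6667 and height t = 3, so DWL = (1/2)(0.6667)(3) = 1.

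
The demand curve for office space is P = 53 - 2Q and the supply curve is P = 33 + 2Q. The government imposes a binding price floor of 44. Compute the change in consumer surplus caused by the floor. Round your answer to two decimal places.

-4.75

Without the control, 53 - 2Q = 33 + 2Q so Q* = 5 and P* = 43.
At the floor price 44, quantity demanded is (53 - 44)/2 = 4.5; demand is the short side, so Q = 4.5 trades at P = 44.
CS goes from (1/2)(5)(10) = 25 to 20.25 (computed as (53 - 44)(4.5) - (1/2)(2)(4.5)^2), a change of -4.75.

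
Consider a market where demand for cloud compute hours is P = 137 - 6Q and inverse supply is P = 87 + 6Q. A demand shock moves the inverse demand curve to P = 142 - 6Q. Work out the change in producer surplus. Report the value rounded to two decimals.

10.94

Initial equilibrium: Q_0 = 4.1667, P_0 = 112; CS_0 = (1/2)(4.1667)(25) = 52.0833, PS_0 = (1/2)(4.1667)(25) = 52.0833.
New equilibrium: 142 - 6Q = 87 + 6Q gives Q_1 = 4.5833, P_1 = 114.5; CS_1 = 63.0208, PS_1 = 63.0208.
Change in producer surplus = 63.0208 - 52.0833 = 10.9375.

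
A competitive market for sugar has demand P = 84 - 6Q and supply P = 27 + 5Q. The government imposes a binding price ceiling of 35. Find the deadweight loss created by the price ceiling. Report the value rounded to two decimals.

70.56

Free-market equilibrium: 84 - 6Q = 27 + 5Q gives Q* = 5.1818, P* = 52.9091.
At the ceiling price 35, quantity supplied is (35 - 27)/5 = 1.6; supply is the short side, so Q = 1.6 trades at P = 35.
The lost-trades triangle has base Q* - 1.6 = 3.5818 and height equal to the gap between the curves at Q = 1.6, which is 74.4 - 35 = 39.4. DWL = (1/2)(3.5818)(39.4) = 70.5618.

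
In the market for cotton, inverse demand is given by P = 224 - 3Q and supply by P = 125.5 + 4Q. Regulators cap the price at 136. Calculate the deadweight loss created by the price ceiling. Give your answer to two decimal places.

Free-market equilibrium: 224 - 3Q = 125.5 + 4Q gives Q* = 14.0714, P* = 181.7857.
At the ceiling price 136, quantity supplied is (136 - 125.5)/4 = 2.625; supply is the short side, so Q = 2.625 trades at P = 136.
At Q = 2.625 the demand price is 216.125 and the supply price is 136. Deadweight loss is the triangle between the curves from 2.625 to 14.0714: (1/2)(216.125 - 136)(14.0714 - 2.625) = 458.5725.

458.57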